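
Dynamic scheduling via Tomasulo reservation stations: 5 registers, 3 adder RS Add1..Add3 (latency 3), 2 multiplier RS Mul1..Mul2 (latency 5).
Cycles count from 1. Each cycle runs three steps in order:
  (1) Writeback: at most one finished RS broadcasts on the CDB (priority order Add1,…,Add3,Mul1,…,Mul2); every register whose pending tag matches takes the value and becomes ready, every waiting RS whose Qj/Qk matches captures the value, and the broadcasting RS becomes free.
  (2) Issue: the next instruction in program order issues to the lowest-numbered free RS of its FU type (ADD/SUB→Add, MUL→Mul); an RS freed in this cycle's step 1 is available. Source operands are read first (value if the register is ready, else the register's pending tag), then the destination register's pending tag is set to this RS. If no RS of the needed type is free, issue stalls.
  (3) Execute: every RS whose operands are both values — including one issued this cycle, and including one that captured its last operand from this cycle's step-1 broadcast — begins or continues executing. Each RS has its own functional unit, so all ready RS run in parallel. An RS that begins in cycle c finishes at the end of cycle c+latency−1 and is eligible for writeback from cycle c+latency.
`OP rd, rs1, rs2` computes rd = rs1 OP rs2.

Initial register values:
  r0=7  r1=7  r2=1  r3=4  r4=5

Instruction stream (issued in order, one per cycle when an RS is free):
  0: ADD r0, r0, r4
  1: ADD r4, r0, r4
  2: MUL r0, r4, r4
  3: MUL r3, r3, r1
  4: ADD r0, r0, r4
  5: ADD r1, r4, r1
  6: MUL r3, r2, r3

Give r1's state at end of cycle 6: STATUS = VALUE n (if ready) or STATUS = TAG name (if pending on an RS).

c1: issue ADD r0<-Add1 | r0:Add1,r1:7,r2:1,r3:4,r4:5
c2: issue ADD r4<-Add2 | r0:Add1,r1:7,r2:1,r3:4,r4:Add2
c3: issue MUL r0<-Mul1 | r0:Mul1,r1:7,r2:1,r3:4,r4:Add2
c4: CDB Add1=12; issue MUL r3<-Mul2 | r0:Mul1,r1:7,r2:1,r3:Mul2,r4:Add2
c5: issue ADD r0<-Add1 | r0:Add1,r1:7,r2:1,r3:Mul2,r4:Add2
c6: issue ADD r1<-Add3 | r0:Add1,r1:Add3,r2:1,r3:Mul2,r4:Add2

STATUS = TAG Add3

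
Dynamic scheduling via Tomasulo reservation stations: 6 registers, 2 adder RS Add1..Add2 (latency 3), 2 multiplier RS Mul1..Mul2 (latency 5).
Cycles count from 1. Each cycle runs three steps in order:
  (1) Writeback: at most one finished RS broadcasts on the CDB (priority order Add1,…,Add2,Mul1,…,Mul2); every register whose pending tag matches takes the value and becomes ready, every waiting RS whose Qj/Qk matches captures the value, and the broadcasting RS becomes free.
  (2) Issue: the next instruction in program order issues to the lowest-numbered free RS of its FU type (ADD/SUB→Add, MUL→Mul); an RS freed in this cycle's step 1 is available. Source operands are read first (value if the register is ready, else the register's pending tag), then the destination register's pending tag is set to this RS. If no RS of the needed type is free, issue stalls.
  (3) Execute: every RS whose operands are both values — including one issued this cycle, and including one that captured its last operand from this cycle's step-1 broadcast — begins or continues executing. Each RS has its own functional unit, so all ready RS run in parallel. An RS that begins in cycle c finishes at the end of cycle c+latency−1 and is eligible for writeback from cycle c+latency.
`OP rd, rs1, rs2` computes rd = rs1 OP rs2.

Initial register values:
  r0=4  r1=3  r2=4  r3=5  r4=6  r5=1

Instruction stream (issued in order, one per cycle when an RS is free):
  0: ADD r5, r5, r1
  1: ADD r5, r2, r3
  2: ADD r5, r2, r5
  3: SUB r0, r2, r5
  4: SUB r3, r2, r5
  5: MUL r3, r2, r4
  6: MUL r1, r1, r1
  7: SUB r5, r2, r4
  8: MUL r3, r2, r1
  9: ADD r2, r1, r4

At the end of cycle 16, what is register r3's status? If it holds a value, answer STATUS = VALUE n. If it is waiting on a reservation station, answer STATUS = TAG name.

STATUS = TAG Mul1

cycle 1: issue ADD r5<-Add1 // r0:4,r1:3,r2:4,r3:5,r4:6,r5:Add1
cycle 2: issue ADD r5<-Add2 // r0:4,r1:3,r2:4,r3:5,r4:6,r5:Add2
cycle 3: stall // r0:4,r1:3,r2:4,r3:5,r4:6,r5:Add2
cycle 4: CDB Add1=4; issue ADD r5<-Add1 // r0:4,r1:3,r2:4,r3:5,r4:6,r5:Add1
cycle 5: CDB Add2=9; issue SUB r0<-Add2 // r0:Add2,r1:3,r2:4,r3:5,r4:6,r5:Add1
cycle 6: stall // r0:Add2,r1:3,r2:4,r3:5,r4:6,r5:Add1
cycle 7: stall // r0:Add2,r1:3,r2:4,r3:5,r4:6,r5:Add1
cycle 8: CDB Add1=13; issue SUB r3<-Add1 // r0:Add2,r1:3,r2:4,r3:Add1,r4:6,r5:13
cycle 9: issue MUL r3<-Mul1 // r0:Add2,r1:3,r2:4,r3:Mul1,r4:6,r5:13
cycle 10: issue MUL r1<-Mul2 // r0:Add2,r1:Mul2,r2:4,r3:Mul1,r4:6,r5:13
cycle 11: CDB Add1=-9; issue SUB r5<-Add1 // r0:Add2,r1:Mul2,r2:4,r3:Mul1,r4:6,r5:Add1
cycle 12: CDB Add2=-9; stall // r0:-9,r1:Mul2,r2:4,r3:Mul1,r4:6,r5:Add1
cycle 13: stall // r0:-9,r1:Mul2,r2:4,r3:Mul1,r4:6,r5:Add1
cycle 14: CDB Add1=-2; stall // r0:-9,r1:Mul2,r2:4,r3:Mul1,r4:6,r5:-2
cycle 15: CDB Mul1=24; issue MUL r3<-Mul1 // r0:-9,r1:Mul2,r2:4,r3:Mul1,r4:6,r5:-2
cycle 16: CDB Mul2=9; issue ADD r2<-Add1 // r0:-9,r1:9,r2:Add1,r3:Mul1,r4:6,r5:-2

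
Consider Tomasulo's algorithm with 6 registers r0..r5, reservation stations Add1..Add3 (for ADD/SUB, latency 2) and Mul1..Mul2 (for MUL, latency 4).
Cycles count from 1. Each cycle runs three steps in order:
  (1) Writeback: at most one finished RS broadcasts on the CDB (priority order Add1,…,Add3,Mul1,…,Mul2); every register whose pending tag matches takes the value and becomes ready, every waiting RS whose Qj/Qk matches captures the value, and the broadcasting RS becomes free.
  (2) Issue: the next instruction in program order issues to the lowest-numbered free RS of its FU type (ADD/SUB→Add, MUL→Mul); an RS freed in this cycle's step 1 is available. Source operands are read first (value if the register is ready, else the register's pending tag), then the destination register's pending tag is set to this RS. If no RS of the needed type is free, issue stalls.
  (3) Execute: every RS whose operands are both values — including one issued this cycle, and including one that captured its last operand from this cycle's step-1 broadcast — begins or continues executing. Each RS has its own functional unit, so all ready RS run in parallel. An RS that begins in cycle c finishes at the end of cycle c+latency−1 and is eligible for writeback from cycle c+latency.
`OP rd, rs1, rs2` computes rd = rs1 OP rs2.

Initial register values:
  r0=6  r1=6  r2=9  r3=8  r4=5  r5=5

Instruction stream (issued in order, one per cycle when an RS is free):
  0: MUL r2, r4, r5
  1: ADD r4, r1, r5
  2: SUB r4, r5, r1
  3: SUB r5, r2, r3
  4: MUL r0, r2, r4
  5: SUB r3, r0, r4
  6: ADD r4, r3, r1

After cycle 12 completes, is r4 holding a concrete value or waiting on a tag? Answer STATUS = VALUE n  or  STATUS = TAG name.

  c1: issue MUL r2<-Mul1  regs: r0:6,r1:6,r2:Mul1,r3:8,r4:5,r5:5
  c2: issue ADD r4<-Add1  regs: r0:6,r1:6,r2:Mul1,r3:8,r4:Add1,r5:5
  c3: issue SUB r4<-Add2  regs: r0:6,r1:6,r2:Mul1,r3:8,r4:Add2,r5:5
  c4: CDB Add1=11; issue SUB r5<-Add1  regs: r0:6,r1:6,r2:Mul1,r3:8,r4:Add2,r5:Add1
  c5: CDB Add2=-1; issue MUL r0<-Mul2  regs: r0:Mul2,r1:6,r2:Mul1,r3:8,r4:-1,r5:Add1
  c6: CDB Mul1=25; issue SUB r3<-Add2  regs: r0:Mul2,r1:6,r2:25,r3:Add2,r4:-1,r5:Add1
  c7: issue ADD r4<-Add3  regs: r0:Mul2,r1:6,r2:25,r3:Add2,r4:Add3,r5:Add1
  c8: CDB Add1=17  regs: r0:Mul2,r1:6,r2:25,r3:Add2,r4:Add3,r5:17
  c9: -  regs: r0:Mul2,r1:6,r2:25,r3:Add2,r4:Add3,r5:17
  c10: CDB Mul2=-25  regs: r0:-25,r1:6,r2:25,r3:Add2,r4:Add3,r5:17
  c11: -  regs: r0:-25,r1:6,r2:25,r3:Add2,r4:Add3,r5:17
  c12: CDB Add2=-24  regs: r0:-25,r1:6,r2:25,r3:-24,r4:Add3,r5:17

STATUS = TAG Add3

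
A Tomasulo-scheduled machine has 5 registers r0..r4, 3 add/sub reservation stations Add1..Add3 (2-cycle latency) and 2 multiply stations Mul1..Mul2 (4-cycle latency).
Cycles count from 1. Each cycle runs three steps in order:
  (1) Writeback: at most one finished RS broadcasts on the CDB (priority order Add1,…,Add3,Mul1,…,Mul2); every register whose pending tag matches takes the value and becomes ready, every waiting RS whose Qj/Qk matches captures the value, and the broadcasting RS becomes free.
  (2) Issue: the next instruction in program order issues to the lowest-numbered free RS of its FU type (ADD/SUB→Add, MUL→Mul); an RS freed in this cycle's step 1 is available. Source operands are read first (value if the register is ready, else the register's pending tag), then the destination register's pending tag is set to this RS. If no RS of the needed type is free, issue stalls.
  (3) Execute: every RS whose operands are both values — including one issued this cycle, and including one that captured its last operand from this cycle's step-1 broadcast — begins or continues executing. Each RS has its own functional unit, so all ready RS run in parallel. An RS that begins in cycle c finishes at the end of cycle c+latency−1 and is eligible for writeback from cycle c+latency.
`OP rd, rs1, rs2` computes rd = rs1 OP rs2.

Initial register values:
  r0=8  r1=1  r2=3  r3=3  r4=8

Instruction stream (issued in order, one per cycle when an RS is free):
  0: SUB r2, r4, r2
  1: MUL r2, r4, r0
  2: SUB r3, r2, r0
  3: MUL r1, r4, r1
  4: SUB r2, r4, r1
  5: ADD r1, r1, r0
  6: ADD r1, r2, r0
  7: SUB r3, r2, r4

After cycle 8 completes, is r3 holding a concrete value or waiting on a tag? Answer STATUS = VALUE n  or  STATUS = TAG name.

STATUS = VALUE 56

  c1: issue SUB r2<-Add1  regs: r0:8,r1:1,r2:Add1,r3:3,r4:8
  c2: issue MUL r2<-Mul1  regs: r0:8,r1:1,r2:Mul1,r3:3,r4:8
  c3: CDB Add1=5; issue SUB r3<-Add1  regs: r0:8,r1:1,r2:Mul1,r3:Add1,r4:8
  c4: issue MUL r1<-Mul2  regs: r0:8,r1:Mul2,r2:Mul1,r3:Add1,r4:8
  c5: issue SUB r2<-Add2  regs: r0:8,r1:Mul2,r2:Add2,r3:Add1,r4:8
  c6: CDB Mul1=64; issue ADD r1<-Add3  regs: r0:8,r1:Add3,r2:Add2,r3:Add1,r4:8
  c7: stall  regs: r0:8,r1:Add3,r2:Add2,r3:Add1,r4:8
  c8: CDB Add1=56; issue ADD r1<-Add1  regs: r0:8,r1:Add1,r2:Add2,r3:56,r4:8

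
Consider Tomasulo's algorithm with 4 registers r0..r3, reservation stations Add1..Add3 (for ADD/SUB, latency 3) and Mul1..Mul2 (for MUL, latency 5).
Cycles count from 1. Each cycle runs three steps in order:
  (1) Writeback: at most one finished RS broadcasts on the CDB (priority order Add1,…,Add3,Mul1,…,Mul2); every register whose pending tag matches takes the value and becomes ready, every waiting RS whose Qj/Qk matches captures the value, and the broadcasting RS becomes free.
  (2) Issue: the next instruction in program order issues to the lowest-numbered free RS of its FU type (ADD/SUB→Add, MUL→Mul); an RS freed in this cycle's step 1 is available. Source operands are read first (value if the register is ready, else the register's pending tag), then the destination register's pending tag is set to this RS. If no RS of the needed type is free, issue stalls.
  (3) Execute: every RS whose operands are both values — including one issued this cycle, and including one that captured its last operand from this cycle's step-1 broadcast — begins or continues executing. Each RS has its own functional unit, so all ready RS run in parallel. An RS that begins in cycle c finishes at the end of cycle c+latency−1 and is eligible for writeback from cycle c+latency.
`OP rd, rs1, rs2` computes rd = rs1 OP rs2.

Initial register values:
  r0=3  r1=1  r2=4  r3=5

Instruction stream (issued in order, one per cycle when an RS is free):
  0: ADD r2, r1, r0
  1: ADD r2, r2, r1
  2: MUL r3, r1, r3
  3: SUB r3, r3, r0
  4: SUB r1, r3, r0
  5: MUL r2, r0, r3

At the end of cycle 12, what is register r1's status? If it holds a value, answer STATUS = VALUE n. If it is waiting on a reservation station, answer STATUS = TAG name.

STATUS = TAG Add3

cycle 1: issue ADD r2<-Add1 // r0:3,r1:1,r2:Add1,r3:5
cycle 2: issue ADD r2<-Add2 // r0:3,r1:1,r2:Add2,r3:5
cycle 3: issue MUL r3<-Mul1 // r0:3,r1:1,r2:Add2,r3:Mul1
cycle 4: CDB Add1=4; issue SUB r3<-Add1 // r0:3,r1:1,r2:Add2,r3:Add1
cycle 5: issue SUB r1<-Add3 // r0:3,r1:Add3,r2:Add2,r3:Add1
cycle 6: issue MUL r2<-Mul2 // r0:3,r1:Add3,r2:Mul2,r3:Add1
cycle 7: CDB Add2=5 // r0:3,r1:Add3,r2:Mul2,r3:Add1
cycle 8: CDB Mul1=5 // r0:3,r1:Add3,r2:Mul2,r3:Add1
cycle 9: - // r0:3,r1:Add3,r2:Mul2,r3:Add1
cycle 10: - // r0:3,r1:Add3,r2:Mul2,r3:Add1
cycle 11: CDB Add1=2 // r0:3,r1:Add3,r2:Mul2,r3:2
cycle 12: - // r0:3,r1:Add3,r2:Mul2,r3:2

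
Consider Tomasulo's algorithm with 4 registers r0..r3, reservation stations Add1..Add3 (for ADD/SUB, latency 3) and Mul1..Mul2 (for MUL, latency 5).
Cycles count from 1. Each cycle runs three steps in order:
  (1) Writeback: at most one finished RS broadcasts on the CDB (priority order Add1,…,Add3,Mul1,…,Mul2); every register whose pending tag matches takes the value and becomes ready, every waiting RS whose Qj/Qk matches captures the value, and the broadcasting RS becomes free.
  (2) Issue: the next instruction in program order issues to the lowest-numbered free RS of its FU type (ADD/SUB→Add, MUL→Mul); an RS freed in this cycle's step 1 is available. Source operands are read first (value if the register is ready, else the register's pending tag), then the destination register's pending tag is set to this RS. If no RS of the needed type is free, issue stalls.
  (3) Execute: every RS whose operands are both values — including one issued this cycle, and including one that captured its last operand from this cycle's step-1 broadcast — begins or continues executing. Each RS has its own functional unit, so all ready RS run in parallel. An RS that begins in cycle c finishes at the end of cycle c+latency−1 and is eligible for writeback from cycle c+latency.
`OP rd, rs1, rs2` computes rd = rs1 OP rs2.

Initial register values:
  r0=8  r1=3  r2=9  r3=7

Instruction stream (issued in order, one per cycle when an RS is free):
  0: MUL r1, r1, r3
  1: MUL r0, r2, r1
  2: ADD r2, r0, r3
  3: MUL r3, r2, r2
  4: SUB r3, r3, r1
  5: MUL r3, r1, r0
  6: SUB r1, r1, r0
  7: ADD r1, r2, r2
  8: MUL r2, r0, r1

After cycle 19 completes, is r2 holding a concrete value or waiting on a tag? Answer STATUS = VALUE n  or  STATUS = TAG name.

cycle 1: issue MUL r1<-Mul1 // r0:8,r1:Mul1,r2:9,r3:7
cycle 2: issue MUL r0<-Mul2 // r0:Mul2,r1:Mul1,r2:9,r3:7
cycle 3: issue ADD r2<-Add1 // r0:Mul2,r1:Mul1,r2:Add1,r3:7
cycle 4: stall // r0:Mul2,r1:Mul1,r2:Add1,r3:7
cycle 5: stall // r0:Mul2,r1:Mul1,r2:Add1,r3:7
cycle 6: CDB Mul1=21; issue MUL r3<-Mul1 // r0:Mul2,r1:21,r2:Add1,r3:Mul1
cycle 7: issue SUB r3<-Add2 // r0:Mul2,r1:21,r2:Add1,r3:Add2
cycle 8: stall // r0:Mul2,r1:21,r2:Add1,r3:Add2
cycle 9: stall // r0:Mul2,r1:21,r2:Add1,r3:Add2
cycle 10: stall // r0:Mul2,r1:21,r2:Add1,r3:Add2
cycle 11: CDB Mul2=189; issue MUL r3<-Mul2 // r0:189,r1:21,r2:Add1,r3:Mul2
cycle 12: issue SUB r1<-Add3 // r0:189,r1:Add3,r2:Add1,r3:Mul2
cycle 13: stall // r0:189,r1:Add3,r2:Add1,r3:Mul2
cycle 14: CDB Add1=196; issue ADD r1<-Add1 // r0:189,r1:Add1,r2:196,r3:Mul2
cycle 15: CDB Add3=-168; stall // r0:189,r1:Add1,r2:196,r3:Mul2
cycle 16: CDB Mul2=3969; issue MUL r2<-Mul2 // r0:189,r1:Add1,r2:Mul2,r3:3969
cycle 17: CDB Add1=392 // r0:189,r1:392,r2:Mul2,r3:3969
cycle 18: - // r0:189,r1:392,r2:Mul2,r3:3969
cycle 19: CDB Mul1=38416 // r0:189,r1:392,r2:Mul2,r3:3969

STATUS = TAG Mul2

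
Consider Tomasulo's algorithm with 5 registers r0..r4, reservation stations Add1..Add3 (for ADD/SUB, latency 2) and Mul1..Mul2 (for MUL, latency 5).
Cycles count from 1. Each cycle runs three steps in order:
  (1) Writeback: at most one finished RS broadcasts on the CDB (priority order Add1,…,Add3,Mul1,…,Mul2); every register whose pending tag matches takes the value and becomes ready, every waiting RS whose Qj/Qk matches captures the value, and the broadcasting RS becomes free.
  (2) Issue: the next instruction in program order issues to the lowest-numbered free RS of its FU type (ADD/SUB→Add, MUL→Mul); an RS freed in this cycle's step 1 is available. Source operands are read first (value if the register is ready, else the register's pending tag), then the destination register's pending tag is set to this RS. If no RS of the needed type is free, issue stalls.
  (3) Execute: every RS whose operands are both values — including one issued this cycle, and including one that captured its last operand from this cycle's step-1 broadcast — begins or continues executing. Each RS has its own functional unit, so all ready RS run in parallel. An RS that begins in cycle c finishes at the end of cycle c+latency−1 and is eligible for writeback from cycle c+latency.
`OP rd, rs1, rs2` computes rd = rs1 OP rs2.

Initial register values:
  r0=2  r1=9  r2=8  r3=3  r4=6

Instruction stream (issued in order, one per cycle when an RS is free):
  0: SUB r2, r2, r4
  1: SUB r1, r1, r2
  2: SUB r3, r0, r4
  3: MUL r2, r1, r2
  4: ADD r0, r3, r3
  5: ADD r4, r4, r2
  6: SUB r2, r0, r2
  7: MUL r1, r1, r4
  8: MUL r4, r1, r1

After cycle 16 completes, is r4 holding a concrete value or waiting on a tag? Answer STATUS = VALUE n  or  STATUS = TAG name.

cycle 1: issue SUB r2<-Add1 // r0:2,r1:9,r2:Add1,r3:3,r4:6
cycle 2: issue SUB r1<-Add2 // r0:2,r1:Add2,r2:Add1,r3:3,r4:6
cycle 3: CDB Add1=2; issue SUB r3<-Add1 // r0:2,r1:Add2,r2:2,r3:Add1,r4:6
cycle 4: issue MUL r2<-Mul1 // r0:2,r1:Add2,r2:Mul1,r3:Add1,r4:6
cycle 5: CDB Add1=-4; issue ADD r0<-Add1 // r0:Add1,r1:Add2,r2:Mul1,r3:-4,r4:6
cycle 6: CDB Add2=7; issue ADD r4<-Add2 // r0:Add1,r1:7,r2:Mul1,r3:-4,r4:Add2
cycle 7: CDB Add1=-8; issue SUB r2<-Add1 // r0:-8,r1:7,r2:Add1,r3:-4,r4:Add2
cycle 8: issue MUL r1<-Mul2 // r0:-8,r1:Mul2,r2:Add1,r3:-4,r4:Add2
cycle 9: stall // r0:-8,r1:Mul2,r2:Add1,r3:-4,r4:Add2
cycle 10: stall // r0:-8,r1:Mul2,r2:Add1,r3:-4,r4:Add2
cycle 11: CDB Mul1=14; issue MUL r4<-Mul1 // r0:-8,r1:Mul2,r2:Add1,r3:-4,r4:Mul1
cycle 12: - // r0:-8,r1:Mul2,r2:Add1,r3:-4,r4:Mul1
cycle 13: CDB Add1=-22 // r0:-8,r1:Mul2,r2:-22,r3:-4,r4:Mul1
cycle 14: CDB Add2=20 // r0:-8,r1:Mul2,r2:-22,r3:-4,r4:Mul1
cycle 15: - // r0:-8,r1:Mul2,r2:-22,r3:-4,r4:Mul1
cycle 16: - // r0:-8,r1:Mul2,r2:-22,r3:-4,r4:Mul1

STATUS = TAG Mul1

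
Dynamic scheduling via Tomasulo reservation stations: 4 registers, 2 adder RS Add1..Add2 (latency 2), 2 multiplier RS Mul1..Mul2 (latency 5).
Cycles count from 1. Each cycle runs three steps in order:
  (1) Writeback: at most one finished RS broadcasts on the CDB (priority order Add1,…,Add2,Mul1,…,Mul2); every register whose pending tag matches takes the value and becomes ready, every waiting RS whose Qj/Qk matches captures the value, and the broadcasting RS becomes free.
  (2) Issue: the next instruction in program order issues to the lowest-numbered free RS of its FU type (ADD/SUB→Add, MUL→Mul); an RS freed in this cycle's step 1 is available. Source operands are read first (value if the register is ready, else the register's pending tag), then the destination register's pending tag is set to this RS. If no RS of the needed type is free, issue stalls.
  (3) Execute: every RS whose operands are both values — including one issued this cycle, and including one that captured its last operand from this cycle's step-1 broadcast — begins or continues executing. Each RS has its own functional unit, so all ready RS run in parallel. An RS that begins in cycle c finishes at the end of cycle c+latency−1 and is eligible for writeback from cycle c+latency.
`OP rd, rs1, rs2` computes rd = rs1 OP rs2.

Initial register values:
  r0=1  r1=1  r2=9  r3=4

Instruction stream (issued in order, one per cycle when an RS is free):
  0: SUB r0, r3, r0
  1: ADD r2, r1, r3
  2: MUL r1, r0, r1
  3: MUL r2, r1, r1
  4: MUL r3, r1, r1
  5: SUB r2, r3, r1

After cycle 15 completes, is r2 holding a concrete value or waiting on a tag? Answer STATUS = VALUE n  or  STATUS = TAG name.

STATUS = VALUE 6

c1: issue SUB r0<-Add1 | r0:Add1,r1:1,r2:9,r3:4
c2: issue ADD r2<-Add2 | r0:Add1,r1:1,r2:Add2,r3:4
c3: CDB Add1=3; issue MUL r1<-Mul1 | r0:3,r1:Mul1,r2:Add2,r3:4
c4: CDB Add2=5; issue MUL r2<-Mul2 | r0:3,r1:Mul1,r2:Mul2,r3:4
c5: stall | r0:3,r1:Mul1,r2:Mul2,r3:4
c6: stall | r0:3,r1:Mul1,r2:Mul2,r3:4
c7: stall | r0:3,r1:Mul1,r2:Mul2,r3:4
c8: CDB Mul1=3; issue MUL r3<-Mul1 | r0:3,r1:3,r2:Mul2,r3:Mul1
c9: issue SUB r2<-Add1 | r0:3,r1:3,r2:Add1,r3:Mul1
c10: - | r0:3,r1:3,r2:Add1,r3:Mul1
c11: - | r0:3,r1:3,r2:Add1,r3:Mul1
c12: - | r0:3,r1:3,r2:Add1,r3:Mul1
c13: CDB Mul1=9 | r0:3,r1:3,r2:Add1,r3:9
c14: CDB Mul2=9 | r0:3,r1:3,r2:Add1,r3:9
c15: CDB Add1=6 | r0:3,r1:3,r2:6,r3:9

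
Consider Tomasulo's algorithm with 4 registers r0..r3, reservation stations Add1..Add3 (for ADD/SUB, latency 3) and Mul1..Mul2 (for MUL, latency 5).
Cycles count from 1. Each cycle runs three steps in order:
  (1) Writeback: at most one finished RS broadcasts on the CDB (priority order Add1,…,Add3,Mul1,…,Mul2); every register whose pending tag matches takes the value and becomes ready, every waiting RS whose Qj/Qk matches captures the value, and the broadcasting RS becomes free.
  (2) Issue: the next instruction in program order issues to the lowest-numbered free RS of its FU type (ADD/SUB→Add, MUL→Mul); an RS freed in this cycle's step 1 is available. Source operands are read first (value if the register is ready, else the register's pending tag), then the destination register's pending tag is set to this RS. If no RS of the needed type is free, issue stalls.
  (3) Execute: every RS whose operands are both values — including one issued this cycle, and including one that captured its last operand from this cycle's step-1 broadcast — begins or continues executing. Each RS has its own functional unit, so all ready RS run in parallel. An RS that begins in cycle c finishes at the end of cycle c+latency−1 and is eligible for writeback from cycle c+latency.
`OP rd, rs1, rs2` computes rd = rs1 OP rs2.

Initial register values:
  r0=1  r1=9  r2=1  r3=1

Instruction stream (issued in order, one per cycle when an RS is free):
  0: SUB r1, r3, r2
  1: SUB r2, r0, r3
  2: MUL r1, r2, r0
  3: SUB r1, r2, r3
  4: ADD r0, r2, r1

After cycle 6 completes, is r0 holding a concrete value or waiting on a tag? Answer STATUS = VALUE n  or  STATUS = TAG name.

c1: issue SUB r1<-Add1 | r0:1,r1:Add1,r2:1,r3:1
c2: issue SUB r2<-Add2 | r0:1,r1:Add1,r2:Add2,r3:1
c3: issue MUL r1<-Mul1 | r0:1,r1:Mul1,r2:Add2,r3:1
c4: CDB Add1=0; issue SUB r1<-Add1 | r0:1,r1:Add1,r2:Add2,r3:1
c5: CDB Add2=0; issue ADD r0<-Add2 | r0:Add2,r1:Add1,r2:0,r3:1
c6: - | r0:Add2,r1:Add1,r2:0,r3:1

STATUS = TAG Add2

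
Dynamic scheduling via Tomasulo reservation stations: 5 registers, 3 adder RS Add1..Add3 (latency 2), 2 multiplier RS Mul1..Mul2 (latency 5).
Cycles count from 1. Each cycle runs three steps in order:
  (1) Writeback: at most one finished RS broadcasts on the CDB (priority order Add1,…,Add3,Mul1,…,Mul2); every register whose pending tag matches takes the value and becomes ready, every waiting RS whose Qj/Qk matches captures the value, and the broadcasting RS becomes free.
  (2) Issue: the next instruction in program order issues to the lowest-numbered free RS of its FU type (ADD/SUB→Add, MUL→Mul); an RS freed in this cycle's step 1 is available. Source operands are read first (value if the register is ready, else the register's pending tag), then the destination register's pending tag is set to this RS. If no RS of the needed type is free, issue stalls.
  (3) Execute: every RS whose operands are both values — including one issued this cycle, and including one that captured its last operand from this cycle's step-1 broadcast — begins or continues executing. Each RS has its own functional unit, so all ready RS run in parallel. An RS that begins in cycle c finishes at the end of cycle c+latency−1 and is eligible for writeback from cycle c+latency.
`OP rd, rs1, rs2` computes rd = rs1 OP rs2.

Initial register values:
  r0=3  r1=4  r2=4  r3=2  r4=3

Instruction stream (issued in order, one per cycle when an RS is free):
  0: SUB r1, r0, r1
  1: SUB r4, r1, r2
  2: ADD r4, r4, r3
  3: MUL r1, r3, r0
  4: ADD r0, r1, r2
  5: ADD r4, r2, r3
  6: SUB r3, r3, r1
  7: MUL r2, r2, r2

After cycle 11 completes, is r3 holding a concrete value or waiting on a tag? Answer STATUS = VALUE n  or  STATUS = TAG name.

STATUS = VALUE -4

  c1: issue SUB r1<-Add1  regs: r0:3,r1:Add1,r2:4,r3:2,r4:3
  c2: issue SUB r4<-Add2  regs: r0:3,r1:Add1,r2:4,r3:2,r4:Add2
  c3: CDB Add1=-1; issue ADD r4<-Add1  regs: r0:3,r1:-1,r2:4,r3:2,r4:Add1
  c4: issue MUL r1<-Mul1  regs: r0:3,r1:Mul1,r2:4,r3:2,r4:Add1
  c5: CDB Add2=-5; issue ADD r0<-Add2  regs: r0:Add2,r1:Mul1,r2:4,r3:2,r4:Add1
  c6: issue ADD r4<-Add3  regs: r0:Add2,r1:Mul1,r2:4,r3:2,r4:Add3
  c7: CDB Add1=-3; issue SUB r3<-Add1  regs: r0:Add2,r1:Mul1,r2:4,r3:Add1,r4:Add3
  c8: CDB Add3=6; issue MUL r2<-Mul2  regs: r0:Add2,r1:Mul1,r2:Mul2,r3:Add1,r4:6
  c9: CDB Mul1=6  regs: r0:Add2,r1:6,r2:Mul2,r3:Add1,r4:6
  c10: -  regs: r0:Add2,r1:6,r2:Mul2,r3:Add1,r4:6
  c11: CDB Add1=-4  regs: r0:Add2,r1:6,r2:Mul2,r3:-4,r4:6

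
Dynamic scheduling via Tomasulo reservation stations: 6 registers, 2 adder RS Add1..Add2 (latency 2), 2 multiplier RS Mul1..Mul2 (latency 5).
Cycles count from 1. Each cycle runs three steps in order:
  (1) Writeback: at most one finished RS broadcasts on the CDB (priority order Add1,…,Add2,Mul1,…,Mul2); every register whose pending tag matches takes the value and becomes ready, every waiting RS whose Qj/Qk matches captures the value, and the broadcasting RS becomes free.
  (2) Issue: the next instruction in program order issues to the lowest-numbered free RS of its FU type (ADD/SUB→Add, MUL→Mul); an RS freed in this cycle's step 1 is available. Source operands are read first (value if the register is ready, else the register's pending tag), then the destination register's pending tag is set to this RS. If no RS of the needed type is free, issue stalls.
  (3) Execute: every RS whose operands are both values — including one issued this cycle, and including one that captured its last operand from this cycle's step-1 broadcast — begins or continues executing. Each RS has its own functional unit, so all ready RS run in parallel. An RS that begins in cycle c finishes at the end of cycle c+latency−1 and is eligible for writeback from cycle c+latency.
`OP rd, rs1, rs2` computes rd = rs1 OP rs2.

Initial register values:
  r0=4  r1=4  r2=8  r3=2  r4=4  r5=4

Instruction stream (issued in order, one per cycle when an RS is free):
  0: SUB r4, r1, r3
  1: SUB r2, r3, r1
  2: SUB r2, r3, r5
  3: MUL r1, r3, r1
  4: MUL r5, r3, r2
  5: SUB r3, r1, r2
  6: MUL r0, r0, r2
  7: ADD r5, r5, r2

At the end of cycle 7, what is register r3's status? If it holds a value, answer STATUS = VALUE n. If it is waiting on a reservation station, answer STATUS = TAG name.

STATUS = TAG Add1

cycle 1: issue SUB r4<-Add1 // r0:4,r1:4,r2:8,r3:2,r4:Add1,r5:4
cycle 2: issue SUB r2<-Add2 // r0:4,r1:4,r2:Add2,r3:2,r4:Add1,r5:4
cycle 3: CDB Add1=2; issue SUB r2<-Add1 // r0:4,r1:4,r2:Add1,r3:2,r4:2,r5:4
cycle 4: CDB Add2=-2; issue MUL r1<-Mul1 // r0:4,r1:Mul1,r2:Add1,r3:2,r4:2,r5:4
cycle 5: CDB Add1=-2; issue MUL r5<-Mul2 // r0:4,r1:Mul1,r2:-2,r3:2,r4:2,r5:Mul2
cycle 6: issue SUB r3<-Add1 // r0:4,r1:Mul1,r2:-2,r3:Add1,r4:2,r5:Mul2
cycle 7: stall // r0:4,r1:Mul1,r2:-2,r3:Add1,r4:2,r5:Mul2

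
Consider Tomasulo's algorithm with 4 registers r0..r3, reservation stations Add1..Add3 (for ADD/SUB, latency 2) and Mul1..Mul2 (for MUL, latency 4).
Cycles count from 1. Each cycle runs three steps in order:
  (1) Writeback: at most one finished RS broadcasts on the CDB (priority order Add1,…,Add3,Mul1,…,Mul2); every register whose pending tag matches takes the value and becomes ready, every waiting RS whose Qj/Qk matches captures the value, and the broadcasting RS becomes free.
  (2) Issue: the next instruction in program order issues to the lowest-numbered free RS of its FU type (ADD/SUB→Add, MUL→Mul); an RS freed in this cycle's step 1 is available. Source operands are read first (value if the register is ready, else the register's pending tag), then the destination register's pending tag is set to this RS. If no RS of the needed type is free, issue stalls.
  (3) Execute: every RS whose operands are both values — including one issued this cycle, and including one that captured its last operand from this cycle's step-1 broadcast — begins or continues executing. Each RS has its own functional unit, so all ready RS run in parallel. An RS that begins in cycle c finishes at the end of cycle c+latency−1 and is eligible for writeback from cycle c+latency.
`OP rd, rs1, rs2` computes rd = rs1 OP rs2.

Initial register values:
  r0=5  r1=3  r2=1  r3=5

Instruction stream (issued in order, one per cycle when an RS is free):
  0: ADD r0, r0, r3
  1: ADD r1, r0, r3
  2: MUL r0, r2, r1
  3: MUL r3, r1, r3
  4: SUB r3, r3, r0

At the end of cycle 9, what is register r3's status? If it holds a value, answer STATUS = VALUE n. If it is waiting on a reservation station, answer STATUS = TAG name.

STATUS = TAG Add1

cycle 1: issue ADD r0<-Add1 // r0:Add1,r1:3,r2:1,r3:5
cycle 2: issue ADD r1<-Add2 // r0:Add1,r1:Add2,r2:1,r3:5
cycle 3: CDB Add1=10; issue MUL r0<-Mul1 // r0:Mul1,r1:Add2,r2:1,r3:5
cycle 4: issue MUL r3<-Mul2 // r0:Mul1,r1:Add2,r2:1,r3:Mul2
cycle 5: CDB Add2=15; issue SUB r3<-Add1 // r0:Mul1,r1:15,r2:1,r3:Add1
cycle 6: - // r0:Mul1,r1:15,r2:1,r3:Add1
cycle 7: - // r0:Mul1,r1:15,r2:1,r3:Add1
cycle 8: - // r0:Mul1,r1:15,r2:1,r3:Add1
cycle 9: CDB Mul1=15 // r0:15,r1:15,r2:1,r3:Add1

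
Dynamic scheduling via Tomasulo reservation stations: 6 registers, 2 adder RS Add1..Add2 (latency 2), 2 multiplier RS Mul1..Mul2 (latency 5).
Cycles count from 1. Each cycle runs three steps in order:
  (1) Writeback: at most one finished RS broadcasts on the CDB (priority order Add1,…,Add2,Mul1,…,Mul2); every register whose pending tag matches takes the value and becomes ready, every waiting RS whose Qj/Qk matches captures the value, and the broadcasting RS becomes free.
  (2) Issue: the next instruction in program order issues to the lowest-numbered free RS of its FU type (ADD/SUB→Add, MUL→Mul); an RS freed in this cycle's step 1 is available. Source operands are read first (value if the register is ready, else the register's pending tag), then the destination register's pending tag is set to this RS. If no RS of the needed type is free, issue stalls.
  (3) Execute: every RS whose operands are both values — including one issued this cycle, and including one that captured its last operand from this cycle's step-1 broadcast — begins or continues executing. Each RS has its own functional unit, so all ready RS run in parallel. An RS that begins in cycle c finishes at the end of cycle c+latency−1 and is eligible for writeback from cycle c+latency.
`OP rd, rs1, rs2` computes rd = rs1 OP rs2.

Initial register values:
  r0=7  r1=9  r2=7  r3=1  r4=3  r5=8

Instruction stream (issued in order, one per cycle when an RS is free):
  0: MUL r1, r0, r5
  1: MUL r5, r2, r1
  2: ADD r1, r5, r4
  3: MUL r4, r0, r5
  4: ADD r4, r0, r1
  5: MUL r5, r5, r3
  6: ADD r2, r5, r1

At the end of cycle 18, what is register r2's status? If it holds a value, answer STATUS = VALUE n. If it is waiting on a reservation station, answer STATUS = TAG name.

cycle 1: issue MUL r1<-Mul1 // r0:7,r1:Mul1,r2:7,r3:1,r4:3,r5:8
cycle 2: issue MUL r5<-Mul2 // r0:7,r1:Mul1,r2:7,r3:1,r4:3,r5:Mul2
cycle 3: issue ADD r1<-Add1 // r0:7,r1:Add1,r2:7,r3:1,r4:3,r5:Mul2
cycle 4: stall // r0:7,r1:Add1,r2:7,r3:1,r4:3,r5:Mul2
cycle 5: stall // r0:7,r1:Add1,r2:7,r3:1,r4:3,r5:Mul2
cycle 6: CDB Mul1=56; issue MUL r4<-Mul1 // r0:7,r1:Add1,r2:7,r3:1,r4:Mul1,r5:Mul2
cycle 7: issue ADD r4<-Add2 // r0:7,r1:Add1,r2:7,r3:1,r4:Add2,r5:Mul2
cycle 8: stall // r0:7,r1:Add1,r2:7,r3:1,r4:Add2,r5:Mul2
cycle 9: stall // r0:7,r1:Add1,r2:7,r3:1,r4:Add2,r5:Mul2
cycle 10: stall // r0:7,r1:Add1,r2:7,r3:1,r4:Add2,r5:Mul2
cycle 11: CDB Mul2=392; issue MUL r5<-Mul2 // r0:7,r1:Add1,r2:7,r3:1,r4:Add2,r5:Mul2
cycle 12: stall // r0:7,r1:Add1,r2:7,r3:1,r4:Add2,r5:Mul2
cycle 13: CDB Add1=395; issue ADD r2<-Add1 // r0:7,r1:395,r2:Add1,r3:1,r4:Add2,r5:Mul2
cycle 14: - // r0:7,r1:395,r2:Add1,r3:1,r4:Add2,r5:Mul2
cycle 15: CDB Add2=402 // r0:7,r1:395,r2:Add1,r3:1,r4:402,r5:Mul2
cycle 16: CDB Mul1=2744 // r0:7,r1:395,r2:Add1,r3:1,r4:402,r5:Mul2
cycle 17: CDB Mul2=392 // r0:7,r1:395,r2:Add1,r3:1,r4:402,r5:392
cycle 18: - // r0:7,r1:395,r2:Add1,r3:1,r4:402,r5:392

STATUS = TAG Add1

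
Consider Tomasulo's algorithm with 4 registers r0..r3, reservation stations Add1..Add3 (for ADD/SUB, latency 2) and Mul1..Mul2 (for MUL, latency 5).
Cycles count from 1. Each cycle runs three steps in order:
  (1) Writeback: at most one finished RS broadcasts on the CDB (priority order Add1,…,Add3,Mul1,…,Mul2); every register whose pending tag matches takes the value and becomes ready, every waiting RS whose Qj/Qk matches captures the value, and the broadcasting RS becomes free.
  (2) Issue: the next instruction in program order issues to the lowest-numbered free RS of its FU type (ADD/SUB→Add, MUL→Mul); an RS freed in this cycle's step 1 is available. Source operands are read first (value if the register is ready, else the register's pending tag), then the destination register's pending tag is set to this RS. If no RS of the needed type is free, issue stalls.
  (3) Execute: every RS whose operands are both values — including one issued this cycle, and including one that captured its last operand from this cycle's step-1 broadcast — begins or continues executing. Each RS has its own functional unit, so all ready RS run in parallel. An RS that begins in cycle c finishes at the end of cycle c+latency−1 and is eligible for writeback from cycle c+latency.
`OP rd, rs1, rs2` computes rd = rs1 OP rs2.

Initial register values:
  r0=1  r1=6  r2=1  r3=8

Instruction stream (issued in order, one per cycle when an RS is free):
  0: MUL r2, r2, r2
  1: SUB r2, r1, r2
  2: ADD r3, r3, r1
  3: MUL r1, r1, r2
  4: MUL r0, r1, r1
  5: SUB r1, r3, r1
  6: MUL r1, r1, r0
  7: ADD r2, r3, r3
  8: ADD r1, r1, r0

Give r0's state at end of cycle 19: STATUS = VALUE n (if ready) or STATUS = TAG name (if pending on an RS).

STATUS = VALUE 900

c1: issue MUL r2<-Mul1 | r0:1,r1:6,r2:Mul1,r3:8
c2: issue SUB r2<-Add1 | r0:1,r1:6,r2:Add1,r3:8
c3: issue ADD r3<-Add2 | r0:1,r1:6,r2:Add1,r3:Add2
c4: issue MUL r1<-Mul2 | r0:1,r1:Mul2,r2:Add1,r3:Add2
c5: CDB Add2=14; stall | r0:1,r1:Mul2,r2:Add1,r3:14
c6: CDB Mul1=1; issue MUL r0<-Mul1 | r0:Mul1,r1:Mul2,r2:Add1,r3:14
c7: issue SUB r1<-Add2 | r0:Mul1,r1:Add2,r2:Add1,r3:14
c8: CDB Add1=5; stall | r0:Mul1,r1:Add2,r2:5,r3:14
c9: stall | r0:Mul1,r1:Add2,r2:5,r3:14
c10: stall | r0:Mul1,r1:Add2,r2:5,r3:14
c11: stall | r0:Mul1,r1:Add2,r2:5,r3:14
c12: stall | r0:Mul1,r1:Add2,r2:5,r3:14
c13: CDB Mul2=30; issue MUL r1<-Mul2 | r0:Mul1,r1:Mul2,r2:5,r3:14
c14: issue ADD r2<-Add1 | r0:Mul1,r1:Mul2,r2:Add1,r3:14
c15: CDB Add2=-16; issue ADD r1<-Add2 | r0:Mul1,r1:Add2,r2:Add1,r3:14
c16: CDB Add1=28 | r0:Mul1,r1:Add2,r2:28,r3:14
c17: - | r0:Mul1,r1:Add2,r2:28,r3:14
c18: CDB Mul1=900 | r0:900,r1:Add2,r2:28,r3:14
c19: - | r0:900,r1:Add2,r2:28,r3:14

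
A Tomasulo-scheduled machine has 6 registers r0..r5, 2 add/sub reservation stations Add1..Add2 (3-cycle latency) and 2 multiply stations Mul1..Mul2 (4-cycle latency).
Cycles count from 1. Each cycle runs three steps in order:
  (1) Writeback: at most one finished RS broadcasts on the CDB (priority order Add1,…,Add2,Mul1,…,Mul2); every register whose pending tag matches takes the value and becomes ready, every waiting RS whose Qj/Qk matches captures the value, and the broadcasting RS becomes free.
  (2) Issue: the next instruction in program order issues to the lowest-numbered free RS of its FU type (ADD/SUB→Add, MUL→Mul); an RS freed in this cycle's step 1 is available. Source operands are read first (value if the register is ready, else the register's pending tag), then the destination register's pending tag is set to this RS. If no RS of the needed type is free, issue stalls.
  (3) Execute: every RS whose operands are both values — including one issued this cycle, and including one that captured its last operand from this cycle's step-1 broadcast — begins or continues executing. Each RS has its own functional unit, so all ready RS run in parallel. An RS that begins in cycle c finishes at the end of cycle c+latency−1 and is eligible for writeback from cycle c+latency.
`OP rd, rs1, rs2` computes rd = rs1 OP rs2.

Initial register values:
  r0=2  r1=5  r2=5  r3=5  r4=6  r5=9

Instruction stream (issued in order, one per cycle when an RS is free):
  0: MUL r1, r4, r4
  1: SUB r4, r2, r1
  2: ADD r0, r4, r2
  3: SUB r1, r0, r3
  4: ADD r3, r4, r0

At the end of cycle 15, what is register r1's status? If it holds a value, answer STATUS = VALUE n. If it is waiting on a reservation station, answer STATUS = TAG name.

  c1: issue MUL r1<-Mul1  regs: r0:2,r1:Mul1,r2:5,r3:5,r4:6,r5:9
  c2: issue SUB r4<-Add1  regs: r0:2,r1:Mul1,r2:5,r3:5,r4:Add1,r5:9
  c3: issue ADD r0<-Add2  regs: r0:Add2,r1:Mul1,r2:5,r3:5,r4:Add1,r5:9
  c4: stall  regs: r0:Add2,r1:Mul1,r2:5,r3:5,r4:Add1,r5:9
  c5: CDB Mul1=36; stall  regs: r0:Add2,r1:36,r2:5,r3:5,r4:Add1,r5:9
  c6: stall  regs: r0:Add2,r1:36,r2:5,r3:5,r4:Add1,r5:9
  c7: stall  regs: r0:Add2,r1:36,r2:5,r3:5,r4:Add1,r5:9
  c8: CDB Add1=-31; issue SUB r1<-Add1  regs: r0:Add2,r1:Add1,r2:5,r3:5,r4:-31,r5:9
  c9: stall  regs: r0:Add2,r1:Add1,r2:5,r3:5,r4:-31,r5:9
  c10: stall  regs: r0:Add2,r1:Add1,r2:5,r3:5,r4:-31,r5:9
  c11: CDB Add2=-26; issue ADD r3<-Add2  regs: r0:-26,r1:Add1,r2:5,r3:Add2,r4:-31,r5:9
  c12: -  regs: r0:-26,r1:Add1,r2:5,r3:Add2,r4:-31,r5:9
  c13: -  regs: r0:-26,r1:Add1,r2:5,r3:Add2,r4:-31,r5:9
  c14: CDB Add1=-31  regs: r0:-26,r1:-31,r2:5,r3:Add2,r4:-31,r5:9
  c15: CDB Add2=-57  regs: r0:-26,r1:-31,r2:5,r3:-57,r4:-31,r5:9

STATUS = VALUE -31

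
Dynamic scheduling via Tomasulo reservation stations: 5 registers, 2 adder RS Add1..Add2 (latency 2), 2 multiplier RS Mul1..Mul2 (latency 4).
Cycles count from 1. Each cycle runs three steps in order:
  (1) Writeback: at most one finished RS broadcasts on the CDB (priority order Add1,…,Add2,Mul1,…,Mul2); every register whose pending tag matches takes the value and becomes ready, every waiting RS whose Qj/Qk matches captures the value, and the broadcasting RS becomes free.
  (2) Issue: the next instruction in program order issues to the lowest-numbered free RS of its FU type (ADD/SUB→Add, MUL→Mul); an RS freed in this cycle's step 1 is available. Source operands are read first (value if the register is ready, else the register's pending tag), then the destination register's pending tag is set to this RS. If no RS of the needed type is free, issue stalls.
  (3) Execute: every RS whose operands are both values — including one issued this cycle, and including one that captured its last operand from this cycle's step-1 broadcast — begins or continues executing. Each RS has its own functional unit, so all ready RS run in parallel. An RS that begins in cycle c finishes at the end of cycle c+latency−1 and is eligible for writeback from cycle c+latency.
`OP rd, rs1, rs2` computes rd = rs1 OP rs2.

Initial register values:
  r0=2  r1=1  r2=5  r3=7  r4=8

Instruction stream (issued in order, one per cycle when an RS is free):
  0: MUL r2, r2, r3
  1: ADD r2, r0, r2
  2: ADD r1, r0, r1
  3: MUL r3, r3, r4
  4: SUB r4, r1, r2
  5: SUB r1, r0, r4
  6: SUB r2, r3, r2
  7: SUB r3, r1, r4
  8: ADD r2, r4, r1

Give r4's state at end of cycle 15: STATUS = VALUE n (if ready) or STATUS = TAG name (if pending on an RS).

c1: issue MUL r2<-Mul1 | r0:2,r1:1,r2:Mul1,r3:7,r4:8
c2: issue ADD r2<-Add1 | r0:2,r1:1,r2:Add1,r3:7,r4:8
c3: issue ADD r1<-Add2 | r0:2,r1:Add2,r2:Add1,r3:7,r4:8
c4: issue MUL r3<-Mul2 | r0:2,r1:Add2,r2:Add1,r3:Mul2,r4:8
c5: CDB Add2=3; issue SUB r4<-Add2 | r0:2,r1:3,r2:Add1,r3:Mul2,r4:Add2
c6: CDB Mul1=35; stall | r0:2,r1:3,r2:Add1,r3:Mul2,r4:Add2
c7: stall | r0:2,r1:3,r2:Add1,r3:Mul2,r4:Add2
c8: CDB Add1=37; issue SUB r1<-Add1 | r0:2,r1:Add1,r2:37,r3:Mul2,r4:Add2
c9: CDB Mul2=56; stall | r0:2,r1:Add1,r2:37,r3:56,r4:Add2
c10: CDB Add2=-34; issue SUB r2<-Add2 | r0:2,r1:Add1,r2:Add2,r3:56,r4:-34
c11: stall | r0:2,r1:Add1,r2:Add2,r3:56,r4:-34
c12: CDB Add1=36; issue SUB r3<-Add1 | r0:2,r1:36,r2:Add2,r3:Add1,r4:-34
c13: CDB Add2=19; issue ADD r2<-Add2 | r0:2,r1:36,r2:Add2,r3:Add1,r4:-34
c14: CDB Add1=70 | r0:2,r1:36,r2:Add2,r3:70,r4:-34
c15: CDB Add2=2 | r0:2,r1:36,r2:2,r3:70,r4:-34

STATUS = VALUE -34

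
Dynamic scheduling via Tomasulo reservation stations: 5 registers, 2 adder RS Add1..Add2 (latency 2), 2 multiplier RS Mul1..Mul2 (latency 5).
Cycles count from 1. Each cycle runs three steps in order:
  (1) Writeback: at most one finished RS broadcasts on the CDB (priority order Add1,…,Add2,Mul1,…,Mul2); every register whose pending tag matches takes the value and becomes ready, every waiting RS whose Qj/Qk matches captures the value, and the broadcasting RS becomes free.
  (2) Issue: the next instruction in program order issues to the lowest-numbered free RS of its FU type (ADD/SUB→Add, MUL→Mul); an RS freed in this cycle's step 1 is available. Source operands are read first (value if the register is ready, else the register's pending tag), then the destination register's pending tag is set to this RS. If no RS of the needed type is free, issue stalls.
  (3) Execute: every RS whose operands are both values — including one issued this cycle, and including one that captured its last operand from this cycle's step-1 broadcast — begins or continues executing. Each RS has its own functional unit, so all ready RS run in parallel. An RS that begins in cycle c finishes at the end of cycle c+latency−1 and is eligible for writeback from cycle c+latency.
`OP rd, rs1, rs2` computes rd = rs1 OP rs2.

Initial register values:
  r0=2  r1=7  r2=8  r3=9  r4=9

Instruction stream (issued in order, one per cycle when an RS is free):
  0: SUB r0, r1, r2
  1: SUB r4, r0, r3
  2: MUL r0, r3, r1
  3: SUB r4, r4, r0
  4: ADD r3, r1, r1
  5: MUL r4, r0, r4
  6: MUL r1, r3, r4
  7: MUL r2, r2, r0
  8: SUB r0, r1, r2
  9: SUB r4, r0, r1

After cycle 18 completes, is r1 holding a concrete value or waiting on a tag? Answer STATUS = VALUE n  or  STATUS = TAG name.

STATUS = TAG Mul1

  c1: issue SUB r0<-Add1  regs: r0:Add1,r1:7,r2:8,r3:9,r4:9
  c2: issue SUB r4<-Add2  regs: r0:Add1,r1:7,r2:8,r3:9,r4:Add2
  c3: CDB Add1=-1; issue MUL r0<-Mul1  regs: r0:Mul1,r1:7,r2:8,r3:9,r4:Add2
  c4: issue SUB r4<-Add1  regs: r0:Mul1,r1:7,r2:8,r3:9,r4:Add1
  c5: CDB Add2=-10; issue ADD r3<-Add2  regs: r0:Mul1,r1:7,r2:8,r3:Add2,r4:Add1
  c6: issue MUL r4<-Mul2  regs: r0:Mul1,r1:7,r2:8,r3:Add2,r4:Mul2
  c7: CDB Add2=14; stall  regs: r0:Mul1,r1:7,r2:8,r3:14,r4:Mul2
  c8: CDB Mul1=63; issue MUL r1<-Mul1  regs: r0:63,r1:Mul1,r2:8,r3:14,r4:Mul2
  c9: stall  regs: r0:63,r1:Mul1,r2:8,r3:14,r4:Mul2
  c10: CDB Add1=-73; stall  regs: r0:63,r1:Mul1,r2:8,r3:14,r4:Mul2
  c11: stall  regs: r0:63,r1:Mul1,r2:8,r3:14,r4:Mul2
  c12: stall  regs: r0:63,r1:Mul1,r2:8,r3:14,r4:Mul2
  c13: stall  regs: r0:63,r1:Mul1,r2:8,r3:14,r4:Mul2
  c14: stall  regs: r0:63,r1:Mul1,r2:8,r3:14,r4:Mul2
  c15: CDB Mul2=-4599; issue MUL r2<-Mul2  regs: r0:63,r1:Mul1,r2:Mul2,r3:14,r4:-4599
  c16: issue SUB r0<-Add1  regs: r0:Add1,r1:Mul1,r2:Mul2,r3:14,r4:-4599
  c17: issue SUB r4<-Add2  regs: r0:Add1,r1:Mul1,r2:Mul2,r3:14,r4:Add2
  c18: -  regs: r0:Add1,r1:Mul1,r2:Mul2,r3:14,r4:Add2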